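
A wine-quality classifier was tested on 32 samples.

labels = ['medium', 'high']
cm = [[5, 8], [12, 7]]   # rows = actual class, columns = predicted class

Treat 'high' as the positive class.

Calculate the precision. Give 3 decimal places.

0.467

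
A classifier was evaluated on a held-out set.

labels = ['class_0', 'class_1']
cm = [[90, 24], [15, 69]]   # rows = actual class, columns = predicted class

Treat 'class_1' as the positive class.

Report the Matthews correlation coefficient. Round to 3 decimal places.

0.605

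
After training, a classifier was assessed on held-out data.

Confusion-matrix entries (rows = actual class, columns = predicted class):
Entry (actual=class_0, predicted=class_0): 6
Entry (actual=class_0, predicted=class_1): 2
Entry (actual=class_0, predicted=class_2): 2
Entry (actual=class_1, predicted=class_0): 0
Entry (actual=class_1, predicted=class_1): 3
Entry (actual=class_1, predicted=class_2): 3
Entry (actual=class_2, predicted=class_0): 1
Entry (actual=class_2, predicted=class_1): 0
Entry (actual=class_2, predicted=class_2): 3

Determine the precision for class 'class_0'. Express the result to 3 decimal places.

precision = TP/(TP+FP).
class_0: TP=6, FP=0+1=1 → 6/7 = 0.8571

0.857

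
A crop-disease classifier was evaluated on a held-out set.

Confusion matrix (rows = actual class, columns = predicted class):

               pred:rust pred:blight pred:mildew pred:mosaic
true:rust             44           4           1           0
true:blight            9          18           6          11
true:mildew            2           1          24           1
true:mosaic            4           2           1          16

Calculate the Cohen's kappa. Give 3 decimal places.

0.602

Observed agreement pₒ = trace/N = 102/144 = 0.7083
Expected agreement pₑ = Σ (rowᵢ·colᵢ)/N² = (49·59 + 44·25 + 28·32 + 23·28)/144² = 0.2667
κ = (pₒ − pₑ)/(1 − pₑ) = (0.7083 − 0.2667)/(1 − 0.2667) = 0.602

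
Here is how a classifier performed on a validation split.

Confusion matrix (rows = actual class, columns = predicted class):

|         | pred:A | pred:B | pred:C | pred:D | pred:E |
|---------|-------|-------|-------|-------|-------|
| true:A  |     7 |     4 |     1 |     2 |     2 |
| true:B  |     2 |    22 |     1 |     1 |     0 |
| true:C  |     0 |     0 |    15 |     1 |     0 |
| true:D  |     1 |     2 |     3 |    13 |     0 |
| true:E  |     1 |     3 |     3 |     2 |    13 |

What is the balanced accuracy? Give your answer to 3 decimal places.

Balanced accuracy = mean of per-class recall.
  A: recall = 7/16 = 0.4375
  B: recall = 22/26 = 0.8462
  C: recall = 15/16 = 0.9375
  D: recall = 13/19 = 0.6842
  E: recall = 13/22 = 0.5909
Mean = (0.4375 + 0.8462 + 0.9375 + 0.6842 + 0.5909) / 5 = 0.699

0.699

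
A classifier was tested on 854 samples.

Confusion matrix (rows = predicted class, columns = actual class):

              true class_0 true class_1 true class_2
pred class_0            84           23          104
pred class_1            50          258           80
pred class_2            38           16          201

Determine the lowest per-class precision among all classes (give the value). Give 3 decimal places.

Per-class precision (TP/(TP+FP)):
  class_0: TP=84, FP=23+104=127 → 84/211 = 0.3981
  class_1: TP=258, FP=50+80=130 → 258/388 = 0.6649
  class_2: TP=201, FP=38+16=54 → 201/255 = 0.7882
Lowest is class 'class_0' with precision = 0.398.

0.398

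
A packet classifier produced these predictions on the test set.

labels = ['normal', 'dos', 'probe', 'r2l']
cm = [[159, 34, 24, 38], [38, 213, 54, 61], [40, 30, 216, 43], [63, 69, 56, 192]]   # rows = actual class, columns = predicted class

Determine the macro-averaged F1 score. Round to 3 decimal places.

0.586

Per-class F1 score (2·TP/(2·TP+FP+FN)):
  normal: TP=159, FP=38+40+63=141, FN=34+24+38=96 → 318/555 = 0.5730
  dos: TP=213, FP=34+30+69=133, FN=38+54+61=153 → 426/712 = 0.5983
  probe: TP=216, FP=24+54+56=134, FN=40+30+43=113 → 432/679 = 0.6362
  r2l: TP=192, FP=38+61+43=142, FN=63+69+56=188 → 384/714 = 0.5378
Macro-F1 score = mean = (0.5730 + 0.5983 + 0.6362 + 0.5378) / 4 = 0.586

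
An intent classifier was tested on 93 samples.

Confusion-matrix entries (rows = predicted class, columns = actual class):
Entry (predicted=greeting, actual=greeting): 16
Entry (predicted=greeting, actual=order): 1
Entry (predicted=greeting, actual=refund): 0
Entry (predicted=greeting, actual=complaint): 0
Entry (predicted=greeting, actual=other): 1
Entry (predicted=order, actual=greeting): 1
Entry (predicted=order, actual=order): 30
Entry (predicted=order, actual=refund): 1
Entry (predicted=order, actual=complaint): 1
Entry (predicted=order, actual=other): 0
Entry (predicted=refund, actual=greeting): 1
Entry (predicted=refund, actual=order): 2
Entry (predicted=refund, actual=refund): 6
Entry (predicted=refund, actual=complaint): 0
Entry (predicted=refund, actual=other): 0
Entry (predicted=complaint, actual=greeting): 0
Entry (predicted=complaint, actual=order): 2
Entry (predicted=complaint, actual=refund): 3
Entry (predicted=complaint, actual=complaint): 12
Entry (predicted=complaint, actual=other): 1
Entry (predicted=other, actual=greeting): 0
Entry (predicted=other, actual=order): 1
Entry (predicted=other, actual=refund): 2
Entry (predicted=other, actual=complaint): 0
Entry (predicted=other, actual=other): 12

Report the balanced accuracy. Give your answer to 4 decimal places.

0.8005

Balanced accuracy = mean of per-class recall.
  greeting: recall = 16/18 = 0.88889
  order: recall = 30/36 = 0.83333
  refund: recall = 6/12 = 0.50000
  complaint: recall = 12/13 = 0.92308
  other: recall = 12/14 = 0.85714
Mean = (0.88889 + 0.83333 + 0.50000 + 0.92308 + 0.85714) / 5 = 0.8005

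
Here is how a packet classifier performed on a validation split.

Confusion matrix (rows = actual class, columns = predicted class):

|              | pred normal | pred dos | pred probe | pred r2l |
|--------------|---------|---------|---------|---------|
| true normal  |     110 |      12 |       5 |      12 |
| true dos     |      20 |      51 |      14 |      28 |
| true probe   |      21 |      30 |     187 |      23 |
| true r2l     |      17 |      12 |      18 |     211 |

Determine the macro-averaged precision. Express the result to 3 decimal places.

Per-class precision (TP/(TP+FP)):
  normal: TP=110, FP=20+21+17=58 → 110/168 = 0.6548
  dos: TP=51, FP=12+30+12=54 → 51/105 = 0.4857
  probe: TP=187, FP=5+14+18=37 → 187/224 = 0.8348
  r2l: TP=211, FP=12+28+23=63 → 211/274 = 0.7701
Macro-precision = mean = (0.6548 + 0.4857 + 0.8348 + 0.7701) / 4 = 0.686

0.686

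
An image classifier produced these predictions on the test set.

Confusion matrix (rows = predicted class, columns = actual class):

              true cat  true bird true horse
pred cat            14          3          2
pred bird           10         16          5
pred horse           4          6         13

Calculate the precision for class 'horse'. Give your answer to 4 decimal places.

One-vs-rest for 'horse': TP = diagonal; FP = other classes predicted 'horse'; FN = 'horse' predicted as other.
precision = TP/(TP+FP).
horse: TP=13, FP=4+6=10 → 13/23 = 0.56522

0.5652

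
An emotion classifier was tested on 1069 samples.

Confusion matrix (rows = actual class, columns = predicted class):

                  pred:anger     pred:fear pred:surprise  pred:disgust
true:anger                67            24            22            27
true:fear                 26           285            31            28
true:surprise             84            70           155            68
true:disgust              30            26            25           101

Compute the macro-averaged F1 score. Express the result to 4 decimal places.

Per-class F1 score (2·TP/(2·TP+FP+FN)):
  anger: TP=67, FP=26+84+30=140, FN=24+22+27=73 → 134/347 = 0.38617
  fear: TP=285, FP=24+70+26=120, FN=26+31+28=85 → 570/775 = 0.73548
  surprise: TP=155, FP=22+31+25=78, FN=84+70+68=222 → 310/610 = 0.50820
  disgust: TP=101, FP=27+28+68=123, FN=30+26+25=81 → 202/406 = 0.49754
Macro-F1 score = mean = (0.38617 + 0.73548 + 0.50820 + 0.49754) / 4 = 0.5318

0.5318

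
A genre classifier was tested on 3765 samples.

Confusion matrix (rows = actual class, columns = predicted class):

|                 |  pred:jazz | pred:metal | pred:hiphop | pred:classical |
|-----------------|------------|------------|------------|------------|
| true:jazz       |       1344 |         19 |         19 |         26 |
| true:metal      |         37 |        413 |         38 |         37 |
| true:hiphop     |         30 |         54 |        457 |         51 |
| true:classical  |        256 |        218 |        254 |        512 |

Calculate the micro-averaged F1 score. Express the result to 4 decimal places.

Micro-averaging pools counts across classes: ΣTP=2726, ΣFP=1039, ΣFN=1039.
Micro-F1 score = 2·TP/(2·TP+FP+FN) on pooled counts = 0.7240 (equals overall accuracy in single-label multiclass).

0.7240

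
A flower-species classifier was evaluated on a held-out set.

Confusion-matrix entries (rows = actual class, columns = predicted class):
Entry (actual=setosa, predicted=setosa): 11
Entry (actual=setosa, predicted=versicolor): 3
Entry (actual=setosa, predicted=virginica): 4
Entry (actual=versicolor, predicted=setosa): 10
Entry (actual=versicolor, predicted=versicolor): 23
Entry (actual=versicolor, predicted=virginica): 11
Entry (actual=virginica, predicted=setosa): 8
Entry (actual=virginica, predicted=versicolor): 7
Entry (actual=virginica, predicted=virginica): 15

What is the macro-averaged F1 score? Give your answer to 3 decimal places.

0.522

Per-class F1 score (2·TP/(2·TP+FP+FN)):
  setosa: TP=11, FP=10+8=18, FN=3+4=7 → 22/47 = 0.4681
  versicolor: TP=23, FP=3+7=10, FN=10+11=21 → 46/77 = 0.5974
  virginica: TP=15, FP=4+11=15, FN=8+7=15 → 30/60 = 0.5000
Macro-F1 score = mean = (0.4681 + 0.5974 + 0.5000) / 3 = 0.522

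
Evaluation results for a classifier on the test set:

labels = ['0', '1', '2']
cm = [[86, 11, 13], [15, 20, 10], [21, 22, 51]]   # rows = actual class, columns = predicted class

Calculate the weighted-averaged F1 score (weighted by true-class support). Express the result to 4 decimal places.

0.6305

Per-class F1 score (2·TP/(2·TP+FP+FN)):
  0: TP=86, FP=15+21=36, FN=11+13=24 → 172/232 = 0.74138
  1: TP=20, FP=11+22=33, FN=15+10=25 → 40/98 = 0.40816
  2: TP=51, FP=13+10=23, FN=21+22=43 → 102/168 = 0.60714
Weighted-F1 score = Σ (supportᵢ/N)·F1 scoreᵢ with N=249: (110/249)·0.74138 + (45/249)·0.40816 + (94/249)·0.60714 = 0.6305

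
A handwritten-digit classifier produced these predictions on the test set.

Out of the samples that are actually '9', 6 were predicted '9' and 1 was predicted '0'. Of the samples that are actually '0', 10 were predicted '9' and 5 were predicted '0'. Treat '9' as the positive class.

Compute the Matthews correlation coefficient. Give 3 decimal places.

0.199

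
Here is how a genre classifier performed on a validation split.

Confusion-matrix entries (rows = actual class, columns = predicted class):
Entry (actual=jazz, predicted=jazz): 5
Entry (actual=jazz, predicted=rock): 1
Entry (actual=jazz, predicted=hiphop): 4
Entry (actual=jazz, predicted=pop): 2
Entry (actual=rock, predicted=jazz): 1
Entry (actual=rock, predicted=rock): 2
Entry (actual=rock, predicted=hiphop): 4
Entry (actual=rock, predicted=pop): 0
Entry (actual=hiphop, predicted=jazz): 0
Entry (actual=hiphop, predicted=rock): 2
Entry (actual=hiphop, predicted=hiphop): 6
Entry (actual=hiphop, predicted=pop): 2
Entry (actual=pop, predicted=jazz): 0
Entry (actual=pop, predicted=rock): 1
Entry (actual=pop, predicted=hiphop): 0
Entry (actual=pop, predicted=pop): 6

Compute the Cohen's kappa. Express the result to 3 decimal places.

Observed agreement pₒ = trace/N = 19/36 = 0.5278
Expected agreement pₑ = Σ (rowᵢ·colᵢ)/N² = (12·6 + 7·6 + 10·14 + 7·10)/36² = 0.2500
κ = (pₒ − pₑ)/(1 − pₑ) = (0.5278 − 0.2500)/(1 − 0.2500) = 0.370

0.370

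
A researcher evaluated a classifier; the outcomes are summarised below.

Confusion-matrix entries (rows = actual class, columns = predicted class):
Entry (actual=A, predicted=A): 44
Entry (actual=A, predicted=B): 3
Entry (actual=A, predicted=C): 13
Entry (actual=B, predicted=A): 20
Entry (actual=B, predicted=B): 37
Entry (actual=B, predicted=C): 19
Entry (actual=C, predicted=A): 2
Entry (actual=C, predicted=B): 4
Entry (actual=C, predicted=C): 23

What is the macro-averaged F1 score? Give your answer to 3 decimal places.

0.621

Per-class F1 score (2·TP/(2·TP+FP+FN)):
  A: TP=44, FP=20+2=22, FN=3+13=16 → 88/126 = 0.6984
  B: TP=37, FP=3+4=7, FN=20+19=39 → 74/120 = 0.6167
  C: TP=23, FP=13+19=32, FN=2+4=6 → 46/84 = 0.5476
Macro-F1 score = mean = (0.6984 + 0.6167 + 0.5476) / 3 = 0.621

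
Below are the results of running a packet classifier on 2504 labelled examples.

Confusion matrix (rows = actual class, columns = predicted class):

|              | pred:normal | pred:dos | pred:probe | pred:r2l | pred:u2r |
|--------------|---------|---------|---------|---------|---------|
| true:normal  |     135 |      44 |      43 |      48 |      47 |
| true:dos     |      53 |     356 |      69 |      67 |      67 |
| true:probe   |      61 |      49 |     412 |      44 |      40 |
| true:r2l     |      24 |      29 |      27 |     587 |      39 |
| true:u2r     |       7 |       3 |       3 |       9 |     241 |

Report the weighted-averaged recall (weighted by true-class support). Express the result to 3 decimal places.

0.691

Per-class recall (TP/(TP+FN)):
  normal: TP=135, FN=44+43+48+47=182 → 135/317 = 0.4259
  dos: TP=356, FN=53+69+67+67=256 → 356/612 = 0.5817
  probe: TP=412, FN=61+49+44+40=194 → 412/606 = 0.6799
  r2l: TP=587, FN=24+29+27+39=119 → 587/706 = 0.8314
  u2r: TP=241, FN=7+3+3+9=22 → 241/263 = 0.9163
Weighted-recall = Σ (supportᵢ/N)·recallᵢ with N=2504: (317/2504)·0.4259 + (612/2504)·0.5817 + (606/2504)·0.6799 + (706/2504)·0.8314 + (263/2504)·0.9163 = 0.691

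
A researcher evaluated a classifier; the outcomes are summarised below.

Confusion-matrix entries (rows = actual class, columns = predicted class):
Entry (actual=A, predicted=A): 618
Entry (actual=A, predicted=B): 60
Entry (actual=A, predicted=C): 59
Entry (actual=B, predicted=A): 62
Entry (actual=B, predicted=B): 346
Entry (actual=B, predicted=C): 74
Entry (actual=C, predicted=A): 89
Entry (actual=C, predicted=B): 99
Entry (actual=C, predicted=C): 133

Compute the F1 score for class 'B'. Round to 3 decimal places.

0.701

Treat 'B' as positive and all other classes as negative.
F1 score = 2·TP/(2·TP+FP+FN).
B: TP=346, FP=60+99=159, FN=62+74=136 → 692/987 = 0.7011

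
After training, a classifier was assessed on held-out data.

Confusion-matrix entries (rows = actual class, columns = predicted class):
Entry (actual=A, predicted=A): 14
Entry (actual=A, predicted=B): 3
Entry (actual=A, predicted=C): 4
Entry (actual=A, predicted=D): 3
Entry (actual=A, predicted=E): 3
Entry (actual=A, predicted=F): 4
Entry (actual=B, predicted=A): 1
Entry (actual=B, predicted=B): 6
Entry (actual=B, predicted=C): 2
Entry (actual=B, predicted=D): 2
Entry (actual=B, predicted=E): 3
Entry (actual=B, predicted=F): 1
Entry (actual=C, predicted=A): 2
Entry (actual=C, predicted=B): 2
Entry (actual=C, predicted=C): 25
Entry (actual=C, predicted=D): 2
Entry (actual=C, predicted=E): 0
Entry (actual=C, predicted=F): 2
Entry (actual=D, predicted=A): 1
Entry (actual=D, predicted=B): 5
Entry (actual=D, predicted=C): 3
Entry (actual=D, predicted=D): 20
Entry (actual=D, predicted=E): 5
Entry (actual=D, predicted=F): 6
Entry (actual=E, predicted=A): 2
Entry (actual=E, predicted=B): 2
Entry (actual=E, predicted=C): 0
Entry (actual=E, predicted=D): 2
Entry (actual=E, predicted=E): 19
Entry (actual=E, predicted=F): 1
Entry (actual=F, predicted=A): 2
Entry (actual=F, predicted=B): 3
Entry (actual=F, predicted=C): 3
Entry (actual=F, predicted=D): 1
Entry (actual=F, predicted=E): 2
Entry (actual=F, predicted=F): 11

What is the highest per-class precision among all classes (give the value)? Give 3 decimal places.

Per-class precision (TP/(TP+FP)):
  A: TP=14, FP=1+2+1+2+2=8 → 14/22 = 0.6364
  B: TP=6, FP=3+2+5+2+3=15 → 6/21 = 0.2857
  C: TP=25, FP=4+2+3+0+3=12 → 25/37 = 0.6757
  D: TP=20, FP=3+2+2+2+1=10 → 20/30 = 0.6667
  E: TP=19, FP=3+3+0+5+2=13 → 19/32 = 0.5938
  F: TP=11, FP=4+1+2+6+1=14 → 11/25 = 0.4400
Highest is class 'C' with precision = 0.676.

0.676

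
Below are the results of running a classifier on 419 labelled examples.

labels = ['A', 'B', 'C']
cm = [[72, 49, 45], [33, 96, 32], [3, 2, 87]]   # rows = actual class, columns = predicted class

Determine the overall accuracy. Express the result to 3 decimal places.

Accuracy = trace / total = (72+96+87=255) / 419 = 255/419 = 0.609

0.609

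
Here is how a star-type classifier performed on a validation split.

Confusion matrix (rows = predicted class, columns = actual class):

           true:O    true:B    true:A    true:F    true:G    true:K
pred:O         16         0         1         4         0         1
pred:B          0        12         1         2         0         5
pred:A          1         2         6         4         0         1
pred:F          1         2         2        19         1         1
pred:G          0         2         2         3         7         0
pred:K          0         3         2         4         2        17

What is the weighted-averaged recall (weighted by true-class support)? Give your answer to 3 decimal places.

Per-class recall (TP/(TP+FN)):
  O: TP=16, FN=0+1+1+0+0=2 → 16/18 = 0.8889
  B: TP=12, FN=0+2+2+2+3=9 → 12/21 = 0.5714
  A: TP=6, FN=1+1+2+2+2=8 → 6/14 = 0.4286
  F: TP=19, FN=4+2+4+3+4=17 → 19/36 = 0.5278
  G: TP=7, FN=0+0+0+1+2=3 → 7/10 = 0.7000
  K: TP=17, FN=1+5+1+1+0=8 → 17/25 = 0.6800
Weighted-recall = Σ (supportᵢ/N)·recallᵢ with N=124: (18/124)·0.8889 + (21/124)·0.5714 + (14/124)·0.4286 + (36/124)·0.5278 + (10/124)·0.7000 + (25/124)·0.6800 = 0.621

0.621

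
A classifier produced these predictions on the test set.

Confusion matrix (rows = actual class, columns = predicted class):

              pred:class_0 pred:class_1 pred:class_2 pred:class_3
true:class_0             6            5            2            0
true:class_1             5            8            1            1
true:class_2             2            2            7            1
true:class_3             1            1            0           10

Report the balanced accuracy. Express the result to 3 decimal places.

0.603

Balanced accuracy = mean of per-class recall.
  class_0: recall = 6/13 = 0.4615
  class_1: recall = 8/15 = 0.5333
  class_2: recall = 7/12 = 0.5833
  class_3: recall = 10/12 = 0.8333
Mean = (0.4615 + 0.5333 + 0.5833 + 0.8333) / 4 = 0.603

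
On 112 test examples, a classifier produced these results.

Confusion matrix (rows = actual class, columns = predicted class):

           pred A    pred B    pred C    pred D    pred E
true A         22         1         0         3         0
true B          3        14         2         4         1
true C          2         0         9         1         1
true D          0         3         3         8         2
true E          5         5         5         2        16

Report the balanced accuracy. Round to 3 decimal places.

0.621

Balanced accuracy = mean of per-class recall.
  A: recall = 22/26 = 0.8462
  B: recall = 14/24 = 0.5833
  C: recall = 9/13 = 0.6923
  D: recall = 8/16 = 0.5000
  E: recall = 16/33 = 0.4848
Mean = (0.8462 + 0.5833 + 0.6923 + 0.5000 + 0.4848) / 5 = 0.621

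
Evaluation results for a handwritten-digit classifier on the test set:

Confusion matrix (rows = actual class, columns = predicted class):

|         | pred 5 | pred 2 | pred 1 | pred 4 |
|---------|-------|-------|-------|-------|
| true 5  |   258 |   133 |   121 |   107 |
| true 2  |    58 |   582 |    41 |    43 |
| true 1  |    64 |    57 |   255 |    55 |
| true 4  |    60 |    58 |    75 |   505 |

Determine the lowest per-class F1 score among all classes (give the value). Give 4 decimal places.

0.4873

Per-class F1 score (2·TP/(2·TP+FP+FN)):
  5: TP=258, FP=58+64+60=182, FN=133+121+107=361 → 516/1059 = 0.48725
  2: TP=582, FP=133+57+58=248, FN=58+41+43=142 → 1164/1554 = 0.74903
  1: TP=255, FP=121+41+75=237, FN=64+57+55=176 → 510/923 = 0.55255
  4: TP=505, FP=107+43+55=205, FN=60+58+75=193 → 1010/1408 = 0.71733
Lowest is class '5' with F1 score = 0.4873.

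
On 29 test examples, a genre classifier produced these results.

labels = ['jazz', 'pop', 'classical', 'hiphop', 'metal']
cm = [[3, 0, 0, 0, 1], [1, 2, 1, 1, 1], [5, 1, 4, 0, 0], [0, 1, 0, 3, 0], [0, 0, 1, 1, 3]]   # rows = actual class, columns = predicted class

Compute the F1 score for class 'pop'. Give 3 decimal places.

Take TP from the diagonal, FP from the rest of the 'pop' prediction marginal, FN from the rest of the 'pop' actual marginal.
F1 score = 2·TP/(2·TP+FP+FN).
pop: TP=2, FP=0+1+1+0=2, FN=1+1+1+1=4 → 4/10 = 0.4000

0.400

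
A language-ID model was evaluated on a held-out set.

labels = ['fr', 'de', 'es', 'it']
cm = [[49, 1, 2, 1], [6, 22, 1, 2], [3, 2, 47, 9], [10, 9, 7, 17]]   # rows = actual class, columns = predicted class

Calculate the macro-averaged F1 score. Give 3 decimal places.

0.689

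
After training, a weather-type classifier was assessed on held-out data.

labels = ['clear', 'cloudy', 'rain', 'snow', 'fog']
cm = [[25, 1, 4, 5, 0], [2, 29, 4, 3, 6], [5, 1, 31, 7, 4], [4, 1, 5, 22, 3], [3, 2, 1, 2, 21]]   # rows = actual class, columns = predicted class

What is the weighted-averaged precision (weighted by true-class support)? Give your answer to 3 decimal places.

0.684

Per-class precision (TP/(TP+FP)):
  clear: TP=25, FP=2+5+4+3=14 → 25/39 = 0.6410
  cloudy: TP=29, FP=1+1+1+2=5 → 29/34 = 0.8529
  rain: TP=31, FP=4+4+5+1=14 → 31/45 = 0.6889
  snow: TP=22, FP=5+3+7+2=17 → 22/39 = 0.5641
  fog: TP=21, FP=0+6+4+3=13 → 21/34 = 0.6176
Weighted-precision = Σ (supportᵢ/N)·precisionᵢ with N=191: (35/191)·0.6410 + (44/191)·0.8529 + (48/191)·0.6889 + (35/191)·0.5641 + (29/191)·0.6176 = 0.684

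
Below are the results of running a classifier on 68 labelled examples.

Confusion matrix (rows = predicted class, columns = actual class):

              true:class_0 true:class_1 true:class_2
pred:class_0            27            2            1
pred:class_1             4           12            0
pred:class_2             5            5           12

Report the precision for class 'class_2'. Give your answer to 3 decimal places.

Treat 'class_2' as positive and all other classes as negative.
precision = TP/(TP+FP).
class_2: TP=12, FP=5+5=10 → 12/22 = 0.5455

0.545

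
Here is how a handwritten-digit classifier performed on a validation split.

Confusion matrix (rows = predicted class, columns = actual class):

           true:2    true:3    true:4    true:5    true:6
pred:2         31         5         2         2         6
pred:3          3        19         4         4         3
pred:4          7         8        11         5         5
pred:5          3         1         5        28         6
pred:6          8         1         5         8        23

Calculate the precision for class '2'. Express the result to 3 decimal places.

One-vs-rest for '2': TP = diagonal; FP = other classes predicted '2'; FN = '2' predicted as other.
precision = TP/(TP+FP).
2: TP=31, FP=5+2+2+6=15 → 31/46 = 0.6739

0.674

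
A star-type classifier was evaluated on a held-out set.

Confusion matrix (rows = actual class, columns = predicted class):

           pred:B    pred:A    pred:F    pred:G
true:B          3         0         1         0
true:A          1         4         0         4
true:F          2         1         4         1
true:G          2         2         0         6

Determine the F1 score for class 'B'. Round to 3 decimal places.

0.500

Take TP from the diagonal, FP from the rest of the 'B' prediction marginal, FN from the rest of the 'B' actual marginal.
F1 score = 2·TP/(2·TP+FP+FN).
B: TP=3, FP=1+2+2=5, FN=0+1+0=1 → 6/12 = 0.5000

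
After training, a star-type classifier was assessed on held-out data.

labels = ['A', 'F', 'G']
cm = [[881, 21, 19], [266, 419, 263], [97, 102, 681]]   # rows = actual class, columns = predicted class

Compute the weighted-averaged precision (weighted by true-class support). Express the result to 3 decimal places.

Per-class precision (TP/(TP+FP)):
  A: TP=881, FP=266+97=363 → 881/1244 = 0.7082
  F: TP=419, FP=21+102=123 → 419/542 = 0.7731
  G: TP=681, FP=19+263=282 → 681/963 = 0.7072
Weighted-precision = Σ (supportᵢ/N)·precisionᵢ with N=2749: (921/2749)·0.7082 + (948/2749)·0.7731 + (880/2749)·0.7072 = 0.730

0.730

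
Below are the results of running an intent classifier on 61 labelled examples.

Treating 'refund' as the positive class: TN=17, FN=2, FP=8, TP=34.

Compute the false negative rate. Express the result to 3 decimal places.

0.056

FNR = FN/(FN+TP) = 2/(2+34) = 0.056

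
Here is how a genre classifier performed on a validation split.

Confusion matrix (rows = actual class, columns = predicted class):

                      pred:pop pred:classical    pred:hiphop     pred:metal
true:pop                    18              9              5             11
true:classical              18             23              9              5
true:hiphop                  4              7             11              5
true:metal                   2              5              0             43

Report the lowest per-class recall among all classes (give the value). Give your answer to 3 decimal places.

Per-class recall (TP/(TP+FN)):
  pop: TP=18, FN=9+5+11=25 → 18/43 = 0.4186
  classical: TP=23, FN=18+9+5=32 → 23/55 = 0.4182
  hiphop: TP=11, FN=4+7+5=16 → 11/27 = 0.4074
  metal: TP=43, FN=2+5+0=7 → 43/50 = 0.8600
Lowest is class 'hiphop' with recall = 0.407.

0.407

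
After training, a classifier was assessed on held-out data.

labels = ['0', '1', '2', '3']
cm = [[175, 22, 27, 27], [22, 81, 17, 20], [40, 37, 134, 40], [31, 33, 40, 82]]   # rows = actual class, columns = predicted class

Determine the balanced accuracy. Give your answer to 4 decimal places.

Balanced accuracy = mean of per-class recall.
  0: recall = 175/251 = 0.69721
  1: recall = 81/140 = 0.57857
  2: recall = 134/251 = 0.53386
  3: recall = 82/186 = 0.44086
Mean = (0.69721 + 0.57857 + 0.53386 + 0.44086) / 4 = 0.5626

0.5626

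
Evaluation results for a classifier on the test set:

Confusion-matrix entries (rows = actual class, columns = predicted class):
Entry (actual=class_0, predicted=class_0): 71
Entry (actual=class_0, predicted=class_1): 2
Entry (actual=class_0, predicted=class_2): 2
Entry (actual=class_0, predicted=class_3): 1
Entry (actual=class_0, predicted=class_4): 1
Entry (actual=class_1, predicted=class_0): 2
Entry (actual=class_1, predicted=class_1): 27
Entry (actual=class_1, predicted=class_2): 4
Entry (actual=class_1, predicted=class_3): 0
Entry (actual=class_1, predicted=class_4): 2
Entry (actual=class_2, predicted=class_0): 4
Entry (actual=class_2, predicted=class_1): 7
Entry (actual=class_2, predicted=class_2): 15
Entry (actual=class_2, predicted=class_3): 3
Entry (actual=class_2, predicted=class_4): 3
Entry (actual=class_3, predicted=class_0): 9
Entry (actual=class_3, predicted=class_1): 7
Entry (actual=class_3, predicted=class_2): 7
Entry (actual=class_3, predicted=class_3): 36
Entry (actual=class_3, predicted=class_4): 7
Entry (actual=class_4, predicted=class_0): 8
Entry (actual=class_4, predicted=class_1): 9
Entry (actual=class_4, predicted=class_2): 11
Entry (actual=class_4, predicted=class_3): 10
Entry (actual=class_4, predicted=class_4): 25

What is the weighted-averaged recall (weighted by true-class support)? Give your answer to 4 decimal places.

Per-class recall (TP/(TP+FN)):
  class_0: TP=71, FN=2+2+1+1=6 → 71/77 = 0.92208
  class_1: TP=27, FN=2+4+0+2=8 → 27/35 = 0.77143
  class_2: TP=15, FN=4+7+3+3=17 → 15/32 = 0.46875
  class_3: TP=36, FN=9+7+7+7=30 → 36/66 = 0.54545
  class_4: TP=25, FN=8+9+11+10=38 → 25/63 = 0.39683
Weighted-recall = Σ (supportᵢ/N)·recallᵢ with N=273: (77/273)·0.92208 + (35/273)·0.77143 + (32/273)·0.46875 + (66/273)·0.54545 + (63/273)·0.39683 = 0.6374

0.6374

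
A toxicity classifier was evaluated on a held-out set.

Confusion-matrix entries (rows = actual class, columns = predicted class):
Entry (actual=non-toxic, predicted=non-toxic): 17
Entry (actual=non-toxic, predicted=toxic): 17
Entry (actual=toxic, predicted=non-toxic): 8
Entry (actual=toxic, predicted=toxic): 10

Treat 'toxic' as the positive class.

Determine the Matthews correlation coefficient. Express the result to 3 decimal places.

MCC = (TP·TN − FP·FN) / √((TP+FP)(TP+FN)(TN+FP)(TN+FN))
Numerator = 10·17 − 17·8 = 34
Denominator = √(27·18·34·25) = √413100 = 642.7286
MCC = 34 / 642.7286 = 0.053

0.053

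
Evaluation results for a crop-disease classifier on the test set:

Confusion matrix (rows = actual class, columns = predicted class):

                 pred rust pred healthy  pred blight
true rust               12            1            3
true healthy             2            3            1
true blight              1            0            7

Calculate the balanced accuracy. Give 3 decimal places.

Balanced accuracy = mean of per-class recall.
  rust: recall = 12/16 = 0.7500
  healthy: recall = 3/6 = 0.5000
  blight: recall = 7/8 = 0.8750
Mean = (0.7500 + 0.5000 + 0.8750) / 3 = 0.708

0.708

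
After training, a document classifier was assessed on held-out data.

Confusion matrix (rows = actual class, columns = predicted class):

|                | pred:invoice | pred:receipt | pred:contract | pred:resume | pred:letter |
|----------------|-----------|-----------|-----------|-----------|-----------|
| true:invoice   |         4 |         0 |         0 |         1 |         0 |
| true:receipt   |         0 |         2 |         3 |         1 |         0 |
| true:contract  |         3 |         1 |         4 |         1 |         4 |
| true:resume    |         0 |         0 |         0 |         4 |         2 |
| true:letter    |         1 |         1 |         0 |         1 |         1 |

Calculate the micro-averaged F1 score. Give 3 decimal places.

0.441

Micro-averaging pools counts across classes: ΣTP=15, ΣFP=19, ΣFN=19.
Micro-F1 score = 2·TP/(2·TP+FP+FN) on pooled counts = 0.441 (equals overall accuracy in single-label multiclass).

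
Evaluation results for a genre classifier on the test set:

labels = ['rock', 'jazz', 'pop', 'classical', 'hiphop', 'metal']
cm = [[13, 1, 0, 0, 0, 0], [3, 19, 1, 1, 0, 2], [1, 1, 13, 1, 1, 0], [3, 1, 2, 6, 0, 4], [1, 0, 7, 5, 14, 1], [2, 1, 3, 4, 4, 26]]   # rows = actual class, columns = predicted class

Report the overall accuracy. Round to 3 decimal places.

Accuracy = trace / total = (13+19+13+6+14+26=91) / 141 = 91/141 = 0.645

0.645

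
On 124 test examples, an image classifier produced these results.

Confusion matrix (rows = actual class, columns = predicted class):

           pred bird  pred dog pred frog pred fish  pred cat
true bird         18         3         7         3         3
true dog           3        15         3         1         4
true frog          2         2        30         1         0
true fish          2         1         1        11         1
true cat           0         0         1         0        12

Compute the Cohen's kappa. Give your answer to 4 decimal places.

Observed agreement pₒ = trace/N = 86/124 = 0.69355
Expected agreement pₑ = Σ (rowᵢ·colᵢ)/N² = (34·25 + 26·21 + 35·42 + 16·16 + 13·20)/124² = 0.21995
κ = (pₒ − pₑ)/(1 − pₑ) = (0.69355 − 0.21995)/(1 − 0.21995) = 0.6071

0.6071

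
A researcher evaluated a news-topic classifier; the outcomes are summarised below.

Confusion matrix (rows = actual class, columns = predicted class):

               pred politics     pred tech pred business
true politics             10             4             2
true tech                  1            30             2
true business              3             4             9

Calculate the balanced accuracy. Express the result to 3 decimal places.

Balanced accuracy = mean of per-class recall.
  politics: recall = 10/16 = 0.6250
  tech: recall = 30/33 = 0.9091
  business: recall = 9/16 = 0.5625
Mean = (0.6250 + 0.9091 + 0.5625) / 3 = 0.699

0.699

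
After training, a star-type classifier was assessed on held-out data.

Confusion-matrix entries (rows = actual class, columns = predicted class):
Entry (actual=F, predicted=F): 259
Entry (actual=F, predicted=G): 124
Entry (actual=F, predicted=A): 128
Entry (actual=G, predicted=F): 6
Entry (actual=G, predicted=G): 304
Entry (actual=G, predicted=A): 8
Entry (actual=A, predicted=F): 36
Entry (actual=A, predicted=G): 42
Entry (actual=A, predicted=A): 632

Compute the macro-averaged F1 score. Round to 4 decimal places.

Per-class F1 score (2·TP/(2·TP+FP+FN)):
  F: TP=259, FP=6+36=42, FN=124+128=252 → 518/812 = 0.63793
  G: TP=304, FP=124+42=166, FN=6+8=14 → 608/788 = 0.77157
  A: TP=632, FP=128+8=136, FN=36+42=78 → 1264/1478 = 0.85521
Macro-F1 score = mean = (0.63793 + 0.77157 + 0.85521) / 3 = 0.7549

0.7549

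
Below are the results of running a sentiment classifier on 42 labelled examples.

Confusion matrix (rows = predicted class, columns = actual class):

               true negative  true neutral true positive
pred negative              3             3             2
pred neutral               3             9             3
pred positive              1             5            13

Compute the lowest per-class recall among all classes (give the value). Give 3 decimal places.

0.429

Per-class recall (TP/(TP+FN)):
  negative: TP=3, FN=3+1=4 → 3/7 = 0.4286
  neutral: TP=9, FN=3+5=8 → 9/17 = 0.5294
  positive: TP=13, FN=2+3=5 → 13/18 = 0.7222
Lowest is class 'negative' with recall = 0.429.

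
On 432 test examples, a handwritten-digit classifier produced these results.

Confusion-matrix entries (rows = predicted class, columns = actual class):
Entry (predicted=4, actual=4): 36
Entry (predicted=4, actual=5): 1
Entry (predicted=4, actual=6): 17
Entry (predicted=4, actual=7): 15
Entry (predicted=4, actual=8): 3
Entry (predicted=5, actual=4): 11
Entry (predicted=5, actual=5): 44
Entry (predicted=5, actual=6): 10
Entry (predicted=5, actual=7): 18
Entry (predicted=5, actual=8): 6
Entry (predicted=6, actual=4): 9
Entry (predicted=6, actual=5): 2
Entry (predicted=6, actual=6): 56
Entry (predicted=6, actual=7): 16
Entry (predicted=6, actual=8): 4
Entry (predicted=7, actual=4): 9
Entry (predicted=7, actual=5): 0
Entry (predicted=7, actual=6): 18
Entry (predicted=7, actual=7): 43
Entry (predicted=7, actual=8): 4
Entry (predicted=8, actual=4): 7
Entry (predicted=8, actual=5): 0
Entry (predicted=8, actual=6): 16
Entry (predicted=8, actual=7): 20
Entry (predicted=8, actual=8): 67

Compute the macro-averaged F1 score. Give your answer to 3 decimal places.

0.570

Per-class F1 score (2·TP/(2·TP+FP+FN)):
  4: TP=36, FP=1+17+15+3=36, FN=11+9+9+7=36 → 72/144 = 0.5000
  5: TP=44, FP=11+10+18+6=45, FN=1+2+0+0=3 → 88/136 = 0.6471
  6: TP=56, FP=9+2+16+4=31, FN=17+10+18+16=61 → 112/204 = 0.5490
  7: TP=43, FP=9+0+18+4=31, FN=15+18+16+20=69 → 86/186 = 0.4624
  8: TP=67, FP=7+0+16+20=43, FN=3+6+4+4=17 → 134/194 = 0.6907
Macro-F1 score = mean = (0.5000 + 0.6471 + 0.5490 + 0.4624 + 0.6907) / 5 = 0.570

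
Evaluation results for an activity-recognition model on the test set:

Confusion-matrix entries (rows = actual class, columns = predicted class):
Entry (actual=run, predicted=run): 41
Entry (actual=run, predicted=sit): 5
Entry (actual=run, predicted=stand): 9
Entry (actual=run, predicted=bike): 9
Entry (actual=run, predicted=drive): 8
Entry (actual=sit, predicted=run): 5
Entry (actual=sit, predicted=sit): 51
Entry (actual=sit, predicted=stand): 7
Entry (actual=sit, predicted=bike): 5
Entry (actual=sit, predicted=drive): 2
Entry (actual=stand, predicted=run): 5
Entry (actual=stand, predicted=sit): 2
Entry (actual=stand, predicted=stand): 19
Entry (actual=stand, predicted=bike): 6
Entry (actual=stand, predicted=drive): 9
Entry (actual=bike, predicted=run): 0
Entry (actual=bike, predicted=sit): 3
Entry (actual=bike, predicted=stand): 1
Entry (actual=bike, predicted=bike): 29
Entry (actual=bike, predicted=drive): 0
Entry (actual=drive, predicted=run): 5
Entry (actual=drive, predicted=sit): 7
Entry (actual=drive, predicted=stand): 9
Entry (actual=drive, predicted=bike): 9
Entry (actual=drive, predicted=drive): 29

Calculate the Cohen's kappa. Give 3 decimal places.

0.516

Observed agreement pₒ = trace/N = 169/275 = 0.6145
Expected agreement pₑ = Σ (rowᵢ·colᵢ)/N² = (72·56 + 70·68 + 41·45 + 33·58 + 59·48)/275² = 0.2034
κ = (pₒ − pₑ)/(1 − pₑ) = (0.6145 − 0.2034)/(1 − 0.2034) = 0.516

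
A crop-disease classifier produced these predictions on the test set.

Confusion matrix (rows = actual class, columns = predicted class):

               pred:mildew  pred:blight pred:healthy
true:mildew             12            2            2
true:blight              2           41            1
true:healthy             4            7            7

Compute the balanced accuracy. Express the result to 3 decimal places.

0.690

Balanced accuracy = mean of per-class recall.
  mildew: recall = 12/16 = 0.7500
  blight: recall = 41/44 = 0.9318
  healthy: recall = 7/18 = 0.3889
Mean = (0.7500 + 0.9318 + 0.3889) / 3 = 0.690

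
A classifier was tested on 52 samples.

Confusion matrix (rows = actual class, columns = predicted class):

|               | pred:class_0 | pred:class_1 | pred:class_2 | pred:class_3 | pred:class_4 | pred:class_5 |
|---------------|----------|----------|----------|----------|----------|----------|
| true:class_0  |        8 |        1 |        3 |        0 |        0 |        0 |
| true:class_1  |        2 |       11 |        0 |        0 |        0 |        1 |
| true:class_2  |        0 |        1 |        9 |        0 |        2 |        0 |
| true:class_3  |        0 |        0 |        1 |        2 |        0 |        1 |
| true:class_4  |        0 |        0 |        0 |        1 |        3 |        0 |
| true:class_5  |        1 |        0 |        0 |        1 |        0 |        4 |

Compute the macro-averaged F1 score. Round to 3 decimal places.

0.677

Per-class F1 score (2·TP/(2·TP+FP+FN)):
  class_0: TP=8, FP=2+0+0+0+1=3, FN=1+3+0+0+0=4 → 16/23 = 0.6957
  class_1: TP=11, FP=1+1+0+0+0=2, FN=2+0+0+0+1=3 → 22/27 = 0.8148
  class_2: TP=9, FP=3+0+1+0+0=4, FN=0+1+0+2+0=3 → 18/25 = 0.7200
  class_3: TP=2, FP=0+0+0+1+1=2, FN=0+0+1+0+1=2 → 4/8 = 0.5000
  class_4: TP=3, FP=0+0+2+0+0=2, FN=0+0+0+1+0=1 → 6/9 = 0.6667
  class_5: TP=4, FP=0+1+0+1+0=2, FN=1+0+0+1+0=2 → 8/12 = 0.6667
Macro-F1 score = mean = (0.6957 + 0.8148 + 0.7200 + 0.5000 + 0.6667 + 0.6667) / 6 = 0.677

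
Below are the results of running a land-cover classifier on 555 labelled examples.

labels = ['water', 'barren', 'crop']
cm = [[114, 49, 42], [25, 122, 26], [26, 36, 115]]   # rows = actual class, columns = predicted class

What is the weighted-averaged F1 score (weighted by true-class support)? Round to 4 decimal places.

Per-class F1 score (2·TP/(2·TP+FP+FN)):
  water: TP=114, FP=25+26=51, FN=49+42=91 → 228/370 = 0.61622
  barren: TP=122, FP=49+36=85, FN=25+26=51 → 244/380 = 0.64211
  crop: TP=115, FP=42+26=68, FN=26+36=62 → 230/360 = 0.63889
Weighted-F1 score = Σ (supportᵢ/N)·F1 scoreᵢ with N=555: (205/555)·0.61622 + (173/555)·0.64211 + (177/555)·0.63889 = 0.6315

0.6315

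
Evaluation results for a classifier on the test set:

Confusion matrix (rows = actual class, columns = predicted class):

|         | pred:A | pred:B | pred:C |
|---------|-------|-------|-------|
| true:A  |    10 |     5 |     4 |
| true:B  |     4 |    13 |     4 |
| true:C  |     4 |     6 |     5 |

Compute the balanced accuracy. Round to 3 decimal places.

Balanced accuracy = mean of per-class recall.
  A: recall = 10/19 = 0.5263
  B: recall = 13/21 = 0.6190
  C: recall = 5/15 = 0.3333
Mean = (0.5263 + 0.6190 + 0.3333) / 3 = 0.493

0.493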